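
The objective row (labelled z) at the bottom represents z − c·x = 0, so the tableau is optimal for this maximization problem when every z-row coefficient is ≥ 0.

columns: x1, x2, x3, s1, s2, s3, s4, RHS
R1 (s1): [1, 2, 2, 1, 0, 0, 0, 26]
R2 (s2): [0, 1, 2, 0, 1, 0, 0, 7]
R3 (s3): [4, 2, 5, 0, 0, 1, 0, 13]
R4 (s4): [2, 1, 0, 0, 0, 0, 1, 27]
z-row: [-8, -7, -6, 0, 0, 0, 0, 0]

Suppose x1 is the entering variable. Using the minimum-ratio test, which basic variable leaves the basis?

s3

Column x1 entries and ratios — s1: 26/1 = 26; s2: 0 ≤ 0, skip; s3: 13/4 = 13/4; s4: 27/2 = 27/2.
Smallest ratio is 13/4 in the row of s3, so s3 leaves.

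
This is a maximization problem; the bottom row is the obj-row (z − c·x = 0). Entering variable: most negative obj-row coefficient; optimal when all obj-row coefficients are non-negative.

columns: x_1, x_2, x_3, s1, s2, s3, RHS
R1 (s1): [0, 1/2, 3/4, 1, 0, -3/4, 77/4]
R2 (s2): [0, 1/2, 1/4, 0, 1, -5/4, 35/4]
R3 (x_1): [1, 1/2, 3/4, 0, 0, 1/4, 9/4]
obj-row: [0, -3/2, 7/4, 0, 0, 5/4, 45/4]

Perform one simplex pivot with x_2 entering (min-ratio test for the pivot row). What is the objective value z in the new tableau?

18

Ratio test on column x_2 — row 1: (77/4)/(1/2) = 77/2; row 2: (35/4)/(1/2) = 35/2; row 3: (9/4)/(1/2) = 9/2. Minimum is 9/2 at row 3 (x_1 leaves); pivot element 1/2.
Pivot on row 3; the obj-row RHS becomes 45/4 − (-3/2)·(9/2) = 18.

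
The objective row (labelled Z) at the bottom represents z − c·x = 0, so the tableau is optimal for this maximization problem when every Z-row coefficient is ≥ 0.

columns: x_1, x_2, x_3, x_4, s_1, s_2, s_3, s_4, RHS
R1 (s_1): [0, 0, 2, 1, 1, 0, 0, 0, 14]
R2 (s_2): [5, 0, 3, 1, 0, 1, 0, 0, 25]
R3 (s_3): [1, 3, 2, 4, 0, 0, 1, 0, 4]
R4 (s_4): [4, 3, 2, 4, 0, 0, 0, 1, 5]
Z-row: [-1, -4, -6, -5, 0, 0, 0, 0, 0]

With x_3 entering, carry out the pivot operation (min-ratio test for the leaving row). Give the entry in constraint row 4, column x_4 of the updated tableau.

0

Ratio test on column x_3 — row 1: 14/2 = 7; row 2: 25/3 = 25/3; row 3: 4/2 = 2; row 4: 5/2 = 5/2. Minimum is 2 at row 3 (s_3 leaves); pivot element 2.
Divide row 3 by 2; eliminate column x_3 from the other rows.
Row 4 update in column x_4: 4 − 2·2 = 0.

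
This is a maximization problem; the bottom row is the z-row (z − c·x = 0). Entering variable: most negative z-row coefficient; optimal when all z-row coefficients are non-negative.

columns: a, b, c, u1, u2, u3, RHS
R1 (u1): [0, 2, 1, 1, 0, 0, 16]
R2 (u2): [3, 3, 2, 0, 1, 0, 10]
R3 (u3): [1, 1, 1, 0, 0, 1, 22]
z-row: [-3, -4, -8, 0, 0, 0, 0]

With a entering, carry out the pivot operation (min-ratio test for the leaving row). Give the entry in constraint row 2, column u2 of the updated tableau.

1/3

Ratio test on column a — row 1: entry 0 ≤ 0; row 2: 10/3 = 10/3; row 3: 22/1 = 22. Minimum is 10/3 at row 2 (u2 leaves); pivot element 3.
Divide row 2 by 3; eliminate column a from the other rows.
In the new row 2, the u2 entry is the old entry divided by the pivot: 1/3 = 1/3.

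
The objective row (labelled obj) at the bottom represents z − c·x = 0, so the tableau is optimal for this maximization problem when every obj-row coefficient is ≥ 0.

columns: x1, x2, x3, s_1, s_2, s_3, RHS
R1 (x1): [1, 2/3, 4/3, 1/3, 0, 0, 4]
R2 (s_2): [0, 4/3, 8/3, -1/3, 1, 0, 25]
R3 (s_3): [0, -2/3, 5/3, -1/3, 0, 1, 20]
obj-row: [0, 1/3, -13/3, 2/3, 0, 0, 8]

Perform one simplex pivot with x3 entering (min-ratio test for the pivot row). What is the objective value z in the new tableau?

Ratio test on column x3 — row 1: 4/(4/3) = 3; row 2: 25/(8/3) = 75/8; row 3: 20/(5/3) = 12. Minimum is 3 at row 1 (x1 leaves); pivot element 4/3.
Pivot on row 1; the obj-row RHS becomes 8 − (-13/3)·3 = 21.

21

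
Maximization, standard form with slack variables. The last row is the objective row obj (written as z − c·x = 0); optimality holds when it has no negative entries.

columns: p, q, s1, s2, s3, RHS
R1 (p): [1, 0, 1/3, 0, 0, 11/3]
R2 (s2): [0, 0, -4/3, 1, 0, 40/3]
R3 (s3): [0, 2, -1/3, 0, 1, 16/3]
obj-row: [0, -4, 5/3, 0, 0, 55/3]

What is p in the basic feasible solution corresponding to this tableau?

p is basic (row 1); its value is the RHS of that row, 11/3.

11/3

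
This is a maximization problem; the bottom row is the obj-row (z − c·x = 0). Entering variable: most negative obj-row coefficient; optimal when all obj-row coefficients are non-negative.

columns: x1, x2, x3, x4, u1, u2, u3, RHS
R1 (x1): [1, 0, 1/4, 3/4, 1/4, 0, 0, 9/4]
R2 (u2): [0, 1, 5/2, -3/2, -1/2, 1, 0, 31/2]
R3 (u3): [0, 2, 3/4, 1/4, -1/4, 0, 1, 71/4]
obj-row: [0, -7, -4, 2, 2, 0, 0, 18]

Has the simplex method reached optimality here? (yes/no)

The obj-row has a negative entry -7 in column x2, so it is not optimal.

no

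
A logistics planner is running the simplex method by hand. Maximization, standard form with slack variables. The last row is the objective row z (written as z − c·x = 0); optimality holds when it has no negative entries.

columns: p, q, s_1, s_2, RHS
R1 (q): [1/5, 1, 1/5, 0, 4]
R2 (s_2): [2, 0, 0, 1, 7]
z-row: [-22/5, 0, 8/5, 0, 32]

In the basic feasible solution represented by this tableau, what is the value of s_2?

s_2 is basic (row 2); its value is the RHS of that row, 7.

7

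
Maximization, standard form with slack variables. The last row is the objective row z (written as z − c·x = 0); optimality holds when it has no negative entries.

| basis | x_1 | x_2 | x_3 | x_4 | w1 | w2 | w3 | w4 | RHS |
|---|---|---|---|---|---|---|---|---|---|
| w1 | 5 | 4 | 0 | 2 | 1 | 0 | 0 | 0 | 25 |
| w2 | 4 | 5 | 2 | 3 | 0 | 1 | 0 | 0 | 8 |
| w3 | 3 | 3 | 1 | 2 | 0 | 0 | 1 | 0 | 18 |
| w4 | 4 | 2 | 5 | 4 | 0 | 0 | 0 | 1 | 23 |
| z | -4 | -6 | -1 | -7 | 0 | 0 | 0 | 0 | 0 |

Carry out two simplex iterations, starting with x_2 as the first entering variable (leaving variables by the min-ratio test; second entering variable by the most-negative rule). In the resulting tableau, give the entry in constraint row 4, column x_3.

7/3

Ratio test on column x_2 — row 1: 25/4 = 25/4; row 2: 8/5 = 8/5; row 3: 18/3 = 6; row 4: 23/2 = 23/2. Minimum is 8/5 at row 2 (w2 leaves); pivot element 5.
Divide row 2 by 5; eliminate column x_2 from the other rows.
Second iteration: most negative z-row entry is -17/5 in column x_4, so x_4 enters.
Ratio test on column x_4 — row 1: entry -2/5 ≤ 0; row 2: (8/5)/(3/5) = 8/3; row 3: (66/5)/(1/5) = 66; row 4: (99/5)/(14/5) = 99/14. Minimum is 8/3 at row 2 (x_2 leaves); pivot element 3/5.
Divide row 2 by 3/5; eliminate column x_4 from the other rows.
After both pivots, the entry at constraint row 4, column x_3 is 7/3.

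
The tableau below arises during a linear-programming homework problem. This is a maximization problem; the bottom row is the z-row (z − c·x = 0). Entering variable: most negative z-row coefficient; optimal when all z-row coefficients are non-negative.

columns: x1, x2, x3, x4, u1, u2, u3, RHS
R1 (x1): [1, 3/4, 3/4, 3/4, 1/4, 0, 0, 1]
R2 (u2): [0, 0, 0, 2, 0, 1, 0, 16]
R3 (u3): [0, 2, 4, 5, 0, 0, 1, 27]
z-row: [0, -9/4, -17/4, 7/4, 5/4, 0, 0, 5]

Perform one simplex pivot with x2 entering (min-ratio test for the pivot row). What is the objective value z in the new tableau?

8

Ratio test on column x2 — row 1: 1/(3/4) = 4/3; row 2: entry 0 ≤ 0; row 3: 27/2 = 27/2. Minimum is 4/3 at row 1 (x1 leaves); pivot element 3/4.
Pivot on row 1; the z-row RHS becomes 5 − (-9/4)·(4/3) = 8.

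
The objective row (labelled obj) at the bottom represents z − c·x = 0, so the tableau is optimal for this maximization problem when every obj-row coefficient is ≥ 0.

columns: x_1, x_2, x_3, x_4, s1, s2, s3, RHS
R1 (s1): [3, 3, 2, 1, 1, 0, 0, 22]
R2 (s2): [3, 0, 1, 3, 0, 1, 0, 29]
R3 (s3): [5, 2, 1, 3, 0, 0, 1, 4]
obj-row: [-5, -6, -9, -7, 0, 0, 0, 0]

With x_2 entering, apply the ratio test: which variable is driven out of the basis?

Column x_2 entries and ratios — s1: 22/3 = 22/3; s2: 0 ≤ 0, skip; s3: 4/2 = 2.
Smallest ratio is 2 in the row of s3, so s3 leaves.

s3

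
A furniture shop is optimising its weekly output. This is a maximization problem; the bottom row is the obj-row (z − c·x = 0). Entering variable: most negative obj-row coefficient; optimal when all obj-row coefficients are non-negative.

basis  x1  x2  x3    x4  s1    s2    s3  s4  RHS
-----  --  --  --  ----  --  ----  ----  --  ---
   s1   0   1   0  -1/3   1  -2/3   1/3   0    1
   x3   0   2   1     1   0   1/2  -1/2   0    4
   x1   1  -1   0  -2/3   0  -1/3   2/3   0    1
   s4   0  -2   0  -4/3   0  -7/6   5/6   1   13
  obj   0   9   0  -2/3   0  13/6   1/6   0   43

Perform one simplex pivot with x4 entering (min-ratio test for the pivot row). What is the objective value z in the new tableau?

137/3

Ratio test on column x4 — row 1: entry -1/3 ≤ 0; row 2: 4/1 = 4; row 3: entry -2/3 ≤ 0; row 4: entry -4/3 ≤ 0. Minimum is 4 at row 2 (x3 leaves); pivot element 1.
Pivot on row 2; the obj-row RHS becomes 43 − (-2/3)·4 = 137/3.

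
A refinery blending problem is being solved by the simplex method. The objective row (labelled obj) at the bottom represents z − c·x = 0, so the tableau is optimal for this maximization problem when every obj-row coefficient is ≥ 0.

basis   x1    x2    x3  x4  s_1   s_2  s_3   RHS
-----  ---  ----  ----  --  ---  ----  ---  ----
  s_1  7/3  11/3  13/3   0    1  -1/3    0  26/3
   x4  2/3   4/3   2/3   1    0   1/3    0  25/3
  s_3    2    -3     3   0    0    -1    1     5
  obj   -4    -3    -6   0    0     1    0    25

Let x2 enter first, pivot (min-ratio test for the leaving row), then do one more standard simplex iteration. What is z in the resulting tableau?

293/8

Ratio test on column x2 — row 1: (26/3)/(11/3) = 26/11; row 2: (25/3)/(4/3) = 25/4; row 3: entry -3 ≤ 0. Minimum is 26/11 at row 1 (s_1 leaves); pivot element 11/3.
Pivot on row 1; the obj-row RHS becomes 25 − (-3)·(26/11) = 353/11.
Next entering variable (most negative obj-row entry -27/11): x3.
Ratio test on column x3 — row 1: (26/11)/(13/11) = 2; row 2: entry -10/11 ≤ 0; row 3: (133/11)/(72/11) = 133/72. Minimum is 133/72 at row 3 (s_3 leaves); pivot element 72/11.
After the second pivot the obj-row RHS is 353/11 − (-27/11)·(133/72) = 293/8.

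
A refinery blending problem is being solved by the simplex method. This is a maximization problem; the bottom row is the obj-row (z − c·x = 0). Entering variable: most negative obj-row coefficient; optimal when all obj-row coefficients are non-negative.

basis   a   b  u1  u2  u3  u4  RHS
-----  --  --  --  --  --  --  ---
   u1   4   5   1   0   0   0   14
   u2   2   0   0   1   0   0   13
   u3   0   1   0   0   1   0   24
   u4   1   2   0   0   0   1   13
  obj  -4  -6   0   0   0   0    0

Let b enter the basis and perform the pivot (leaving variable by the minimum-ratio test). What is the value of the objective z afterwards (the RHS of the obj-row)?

84/5

Ratio test on column b — row 1: 14/5 = 14/5; row 2: entry 0 ≤ 0; row 3: 24/1 = 24; row 4: 13/2 = 13/2. Minimum is 14/5 at row 1 (u1 leaves); pivot element 5.
Pivot on row 1; the obj-row RHS becomes 0 − (-6)·(14/5) = 84/5.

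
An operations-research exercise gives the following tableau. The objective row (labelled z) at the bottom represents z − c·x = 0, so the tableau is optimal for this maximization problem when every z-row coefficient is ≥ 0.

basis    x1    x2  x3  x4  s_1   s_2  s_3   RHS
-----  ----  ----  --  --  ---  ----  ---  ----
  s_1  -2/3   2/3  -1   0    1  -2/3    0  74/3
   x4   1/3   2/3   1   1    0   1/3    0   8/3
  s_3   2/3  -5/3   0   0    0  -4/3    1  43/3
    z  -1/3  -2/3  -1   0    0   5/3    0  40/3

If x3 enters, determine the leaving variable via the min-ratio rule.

x4

Column x3 entries and ratios — s_1: -1 ≤ 0, skip; x4: (8/3)/1 = 8/3; s_3: 0 ≤ 0, skip.
Smallest ratio is 8/3 in the row of x4, so x4 leaves.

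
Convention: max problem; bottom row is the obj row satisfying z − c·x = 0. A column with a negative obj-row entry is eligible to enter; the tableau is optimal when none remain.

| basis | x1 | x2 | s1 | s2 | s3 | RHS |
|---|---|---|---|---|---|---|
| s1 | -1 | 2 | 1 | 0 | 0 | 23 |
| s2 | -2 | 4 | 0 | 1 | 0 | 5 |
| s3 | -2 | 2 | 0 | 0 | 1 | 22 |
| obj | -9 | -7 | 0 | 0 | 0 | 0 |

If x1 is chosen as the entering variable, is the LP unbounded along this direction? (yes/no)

yes

Every constraint-row entry in column x1 is ≤ 0, so increasing x1 is unbounded.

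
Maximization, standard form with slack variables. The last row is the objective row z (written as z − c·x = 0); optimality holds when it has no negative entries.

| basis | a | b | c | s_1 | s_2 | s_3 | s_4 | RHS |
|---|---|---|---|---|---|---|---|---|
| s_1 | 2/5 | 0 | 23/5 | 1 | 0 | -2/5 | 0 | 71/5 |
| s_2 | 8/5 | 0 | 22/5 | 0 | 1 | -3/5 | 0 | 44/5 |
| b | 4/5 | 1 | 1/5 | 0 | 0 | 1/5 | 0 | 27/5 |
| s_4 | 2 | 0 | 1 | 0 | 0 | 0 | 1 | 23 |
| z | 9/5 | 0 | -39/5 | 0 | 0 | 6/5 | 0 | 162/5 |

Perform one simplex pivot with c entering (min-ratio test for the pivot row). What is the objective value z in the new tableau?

48

Ratio test on column c — row 1: (71/5)/(23/5) = 71/23; row 2: (44/5)/(22/5) = 2; row 3: (27/5)/(1/5) = 27; row 4: 23/1 = 23. Minimum is 2 at row 2 (s_2 leaves); pivot element 22/5.
Pivot on row 2; the z-row RHS becomes 162/5 − (-39/5)·2 = 48.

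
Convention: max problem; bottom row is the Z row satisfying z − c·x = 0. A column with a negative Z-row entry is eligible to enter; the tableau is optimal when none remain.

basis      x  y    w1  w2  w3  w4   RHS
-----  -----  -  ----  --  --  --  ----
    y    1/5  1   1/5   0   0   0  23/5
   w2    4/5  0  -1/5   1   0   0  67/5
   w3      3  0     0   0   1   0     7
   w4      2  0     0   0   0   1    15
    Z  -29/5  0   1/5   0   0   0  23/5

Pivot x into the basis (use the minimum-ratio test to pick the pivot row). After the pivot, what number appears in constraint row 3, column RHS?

7/3

Ratio test on column x — row 1: (23/5)/(1/5) = 23; row 2: (67/5)/(4/5) = 67/4; row 3: 7/3 = 7/3; row 4: 15/2 = 15/2. Minimum is 7/3 at row 3 (w3 leaves); pivot element 3.
Divide row 3 by 3; eliminate column x from the other rows.
In the new row 3, the RHS entry is the old entry divided by the pivot: 7/3 = 7/3.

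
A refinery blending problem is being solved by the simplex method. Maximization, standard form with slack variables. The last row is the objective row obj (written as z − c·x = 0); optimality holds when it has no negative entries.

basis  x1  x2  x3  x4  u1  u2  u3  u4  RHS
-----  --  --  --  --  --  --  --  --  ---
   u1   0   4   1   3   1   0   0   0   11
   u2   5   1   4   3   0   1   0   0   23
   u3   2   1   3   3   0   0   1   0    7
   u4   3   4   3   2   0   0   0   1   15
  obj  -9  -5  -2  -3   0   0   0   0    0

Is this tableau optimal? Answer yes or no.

no

The obj-row has a negative entry -9 in column x1, so it is not optimal.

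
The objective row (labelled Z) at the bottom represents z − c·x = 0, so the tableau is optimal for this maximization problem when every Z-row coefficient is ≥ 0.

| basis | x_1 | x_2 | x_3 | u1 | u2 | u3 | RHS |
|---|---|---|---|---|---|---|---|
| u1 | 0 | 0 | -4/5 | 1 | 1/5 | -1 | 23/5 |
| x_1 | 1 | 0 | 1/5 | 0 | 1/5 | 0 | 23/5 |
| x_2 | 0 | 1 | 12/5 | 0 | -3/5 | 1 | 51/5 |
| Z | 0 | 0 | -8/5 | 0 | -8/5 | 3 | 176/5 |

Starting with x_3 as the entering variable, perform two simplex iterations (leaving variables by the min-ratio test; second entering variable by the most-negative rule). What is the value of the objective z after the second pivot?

72

Ratio test on column x_3 — row 1: entry -4/5 ≤ 0; row 2: (23/5)/(1/5) = 23; row 3: (51/5)/(12/5) = 17/4. Minimum is 17/4 at row 3 (x_2 leaves); pivot element 12/5.
Pivot on row 3; the Z-row RHS becomes 176/5 − (-8/5)·(17/4) = 42.
Next entering variable (most negative Z-row entry -2): u2.
Ratio test on column u2 — row 1: entry 0 ≤ 0; row 2: (15/4)/(1/4) = 15; row 3: entry -1/4 ≤ 0. Minimum is 15 at row 2 (x_1 leaves); pivot element 1/4.
After the second pivot the Z-row RHS is 42 − (-2)·15 = 72.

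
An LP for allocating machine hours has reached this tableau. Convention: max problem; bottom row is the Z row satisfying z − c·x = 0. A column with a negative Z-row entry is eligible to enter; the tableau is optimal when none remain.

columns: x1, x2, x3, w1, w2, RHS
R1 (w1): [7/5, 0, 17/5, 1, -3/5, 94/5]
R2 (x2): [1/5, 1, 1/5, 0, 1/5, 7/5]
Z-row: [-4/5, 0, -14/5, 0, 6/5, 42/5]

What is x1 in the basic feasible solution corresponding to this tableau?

x1 is not in the basis, so in the current basic feasible solution x1 = 0.

0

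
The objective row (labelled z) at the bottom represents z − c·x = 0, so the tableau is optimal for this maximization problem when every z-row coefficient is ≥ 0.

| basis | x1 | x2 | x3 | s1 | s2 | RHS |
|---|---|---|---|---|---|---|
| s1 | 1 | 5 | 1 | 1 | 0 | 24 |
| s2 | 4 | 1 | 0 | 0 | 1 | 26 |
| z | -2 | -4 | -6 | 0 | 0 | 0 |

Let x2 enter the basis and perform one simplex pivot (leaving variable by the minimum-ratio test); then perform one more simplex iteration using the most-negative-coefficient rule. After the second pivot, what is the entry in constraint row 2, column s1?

Ratio test on column x2 — row 1: 24/5 = 24/5; row 2: 26/1 = 26. Minimum is 24/5 at row 1 (s1 leaves); pivot element 5.
Divide row 1 by 5; eliminate column x2 from the other rows.
Second iteration: most negative z-row entry is -26/5 in column x3, so x3 enters.
Ratio test on column x3 — row 1: (24/5)/(1/5) = 24; row 2: entry -1/5 ≤ 0. Minimum is 24 at row 1 (x2 leaves); pivot element 1/5.
Divide row 1 by 1/5; eliminate column x3 from the other rows.
After both pivots, the entry at constraint row 2, column s1 is 0.

0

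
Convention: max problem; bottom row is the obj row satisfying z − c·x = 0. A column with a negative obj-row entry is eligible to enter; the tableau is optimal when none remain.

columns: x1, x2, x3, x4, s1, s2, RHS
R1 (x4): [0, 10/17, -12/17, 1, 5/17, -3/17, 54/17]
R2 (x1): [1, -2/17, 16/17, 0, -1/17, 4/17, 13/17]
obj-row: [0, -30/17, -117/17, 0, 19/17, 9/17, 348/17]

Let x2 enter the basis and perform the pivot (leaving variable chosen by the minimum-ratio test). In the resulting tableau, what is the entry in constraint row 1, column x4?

17/10

Ratio test on column x2 — row 1: (54/17)/(10/17) = 27/5; row 2: entry -2/17 ≤ 0. Minimum is 27/5 at row 1 (x4 leaves); pivot element 10/17.
Divide row 1 by 10/17; eliminate column x2 from the other rows.
In the new row 1, the x4 entry is the old entry divided by the pivot: 1/(10/17) = 17/10.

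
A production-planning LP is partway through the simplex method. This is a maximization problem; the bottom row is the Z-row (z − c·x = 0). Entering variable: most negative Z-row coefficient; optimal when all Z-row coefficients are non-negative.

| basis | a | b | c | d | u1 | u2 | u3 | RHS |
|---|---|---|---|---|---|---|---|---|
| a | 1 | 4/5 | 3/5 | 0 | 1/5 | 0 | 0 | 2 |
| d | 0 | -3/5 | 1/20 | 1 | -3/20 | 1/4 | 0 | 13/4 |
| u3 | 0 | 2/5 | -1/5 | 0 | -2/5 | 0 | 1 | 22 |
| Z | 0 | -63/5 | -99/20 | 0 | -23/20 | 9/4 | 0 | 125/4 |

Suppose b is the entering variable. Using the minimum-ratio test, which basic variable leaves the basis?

a

Column b entries and ratios — a: 2/(4/5) = 5/2; d: -3/5 ≤ 0, skip; u3: 22/(2/5) = 55.
Smallest ratio is 5/2 in the row of a, so a leaves.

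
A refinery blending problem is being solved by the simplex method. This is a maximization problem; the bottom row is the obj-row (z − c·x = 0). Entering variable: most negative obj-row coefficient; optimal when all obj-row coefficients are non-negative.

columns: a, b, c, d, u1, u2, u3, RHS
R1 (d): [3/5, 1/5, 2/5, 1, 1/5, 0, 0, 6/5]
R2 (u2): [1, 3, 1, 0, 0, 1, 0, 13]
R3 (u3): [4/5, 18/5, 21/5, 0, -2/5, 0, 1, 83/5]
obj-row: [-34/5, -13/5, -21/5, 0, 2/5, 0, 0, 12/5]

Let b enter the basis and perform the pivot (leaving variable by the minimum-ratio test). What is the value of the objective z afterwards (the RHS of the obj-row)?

Ratio test on column b — row 1: (6/5)/(1/5) = 6; row 2: 13/3 = 13/3; row 3: (83/5)/(18/5) = 83/18. Minimum is 13/3 at row 2 (u2 leaves); pivot element 3.
Pivot on row 2; the obj-row RHS becomes 12/5 − (-13/5)·(13/3) = 41/3.

41/3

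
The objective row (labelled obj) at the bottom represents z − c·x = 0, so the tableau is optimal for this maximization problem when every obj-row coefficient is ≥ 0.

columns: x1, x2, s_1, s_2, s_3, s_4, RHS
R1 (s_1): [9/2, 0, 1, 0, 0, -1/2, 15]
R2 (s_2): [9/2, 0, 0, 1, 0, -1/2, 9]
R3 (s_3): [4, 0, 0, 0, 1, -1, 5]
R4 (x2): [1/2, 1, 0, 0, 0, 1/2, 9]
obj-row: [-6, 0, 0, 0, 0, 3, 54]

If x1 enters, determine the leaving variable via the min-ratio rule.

Column x1 entries and ratios — s_1: 15/(9/2) = 10/3; s_2: 9/(9/2) = 2; s_3: 5/4 = 5/4; x2: 9/(1/2) = 18.
Smallest ratio is 5/4 in the row of s_3, so s_3 leaves.

s_3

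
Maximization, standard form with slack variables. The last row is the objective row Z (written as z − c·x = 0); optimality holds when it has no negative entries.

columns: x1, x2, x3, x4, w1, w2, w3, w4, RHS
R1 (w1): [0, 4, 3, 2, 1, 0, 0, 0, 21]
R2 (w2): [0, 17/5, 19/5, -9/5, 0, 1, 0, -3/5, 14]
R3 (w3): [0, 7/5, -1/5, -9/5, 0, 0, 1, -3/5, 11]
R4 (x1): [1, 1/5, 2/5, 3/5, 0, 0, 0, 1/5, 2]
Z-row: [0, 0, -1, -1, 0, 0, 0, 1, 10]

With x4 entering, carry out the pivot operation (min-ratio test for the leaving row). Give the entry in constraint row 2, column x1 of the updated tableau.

Ratio test on column x4 — row 1: 21/2 = 21/2; row 2: entry -9/5 ≤ 0; row 3: entry -9/5 ≤ 0; row 4: 2/(3/5) = 10/3. Minimum is 10/3 at row 4 (x1 leaves); pivot element 3/5.
Divide row 4 by 3/5; eliminate column x4 from the other rows.
Row 2 update in column x1: 0 − (-9/5)·(5/3) = 3.

3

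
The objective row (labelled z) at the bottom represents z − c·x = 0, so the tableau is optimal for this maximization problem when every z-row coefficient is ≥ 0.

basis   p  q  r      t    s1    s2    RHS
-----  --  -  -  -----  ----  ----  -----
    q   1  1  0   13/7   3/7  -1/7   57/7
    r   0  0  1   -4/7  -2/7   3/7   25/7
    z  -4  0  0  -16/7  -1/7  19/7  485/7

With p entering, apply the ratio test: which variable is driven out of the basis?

q

Column p entries and ratios — q: (57/7)/1 = 57/7; r: 0 ≤ 0, skip.
Smallest ratio is 57/7 in the row of q, so q leaves.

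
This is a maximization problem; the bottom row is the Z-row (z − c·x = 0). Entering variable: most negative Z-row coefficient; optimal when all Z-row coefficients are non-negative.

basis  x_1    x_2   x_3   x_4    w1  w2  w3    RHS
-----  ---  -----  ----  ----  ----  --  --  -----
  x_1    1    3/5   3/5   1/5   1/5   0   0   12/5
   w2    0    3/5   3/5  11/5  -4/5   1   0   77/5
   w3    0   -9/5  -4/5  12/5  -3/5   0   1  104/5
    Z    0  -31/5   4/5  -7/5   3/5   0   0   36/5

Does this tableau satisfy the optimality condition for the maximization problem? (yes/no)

no

The Z-row has a negative entry -31/5 in column x_2, so it is not optimal.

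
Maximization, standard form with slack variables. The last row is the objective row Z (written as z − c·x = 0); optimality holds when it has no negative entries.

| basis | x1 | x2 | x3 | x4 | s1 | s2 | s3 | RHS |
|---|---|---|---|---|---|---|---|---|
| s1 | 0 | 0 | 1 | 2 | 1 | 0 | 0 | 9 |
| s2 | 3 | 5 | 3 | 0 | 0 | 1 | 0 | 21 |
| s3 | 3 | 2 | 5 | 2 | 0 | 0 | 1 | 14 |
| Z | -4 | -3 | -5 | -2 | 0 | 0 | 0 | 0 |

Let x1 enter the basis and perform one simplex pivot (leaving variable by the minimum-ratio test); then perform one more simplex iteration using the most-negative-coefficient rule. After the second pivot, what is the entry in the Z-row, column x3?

13/9

Ratio test on column x1 — row 1: entry 0 ≤ 0; row 2: 21/3 = 7; row 3: 14/3 = 14/3. Minimum is 14/3 at row 3 (s3 leaves); pivot element 3.
Divide row 3 by 3; eliminate column x1 from the other rows.
Second iteration: most negative Z-row entry is -1/3 in column x2, so x2 enters.
Ratio test on column x2 — row 1: entry 0 ≤ 0; row 2: 7/3 = 7/3; row 3: (14/3)/(2/3) = 7. Minimum is 7/3 at row 2 (s2 leaves); pivot element 3.
Divide row 2 by 3; eliminate column x2 from the other rows.
After both pivots, the entry at the Z-row, column x3 is 13/9.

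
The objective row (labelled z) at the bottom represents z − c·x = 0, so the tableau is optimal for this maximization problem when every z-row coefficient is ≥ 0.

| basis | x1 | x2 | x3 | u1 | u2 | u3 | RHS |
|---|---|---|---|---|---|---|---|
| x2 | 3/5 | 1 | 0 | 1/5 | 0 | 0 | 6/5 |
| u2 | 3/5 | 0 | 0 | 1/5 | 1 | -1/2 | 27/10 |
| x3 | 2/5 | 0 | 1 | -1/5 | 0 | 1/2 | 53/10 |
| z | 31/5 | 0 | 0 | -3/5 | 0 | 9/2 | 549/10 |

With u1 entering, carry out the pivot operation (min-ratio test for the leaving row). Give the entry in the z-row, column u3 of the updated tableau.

9/2

Ratio test on column u1 — row 1: (6/5)/(1/5) = 6; row 2: (27/10)/(1/5) = 27/2; row 3: entry -1/5 ≤ 0. Minimum is 6 at row 1 (x2 leaves); pivot element 1/5.
Divide row 1 by 1/5; eliminate column u1 from the other rows.
z-row update in column u3: 9/2 − (-3/5)·0 = 9/2.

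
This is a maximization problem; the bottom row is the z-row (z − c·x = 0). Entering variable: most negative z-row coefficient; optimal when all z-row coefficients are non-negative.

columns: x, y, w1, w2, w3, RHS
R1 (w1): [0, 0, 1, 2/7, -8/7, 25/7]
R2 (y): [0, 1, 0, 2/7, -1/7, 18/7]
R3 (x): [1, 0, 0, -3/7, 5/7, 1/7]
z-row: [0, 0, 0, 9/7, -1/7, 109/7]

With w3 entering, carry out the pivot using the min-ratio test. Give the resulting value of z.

Ratio test on column w3 — row 1: entry -8/7 ≤ 0; row 2: entry -1/7 ≤ 0; row 3: (1/7)/(5/7) = 1/5. Minimum is 1/5 at row 3 (x leaves); pivot element 5/7.
Pivot on row 3; the z-row RHS becomes 109/7 − (-1/7)·(1/5) = 78/5.

78/5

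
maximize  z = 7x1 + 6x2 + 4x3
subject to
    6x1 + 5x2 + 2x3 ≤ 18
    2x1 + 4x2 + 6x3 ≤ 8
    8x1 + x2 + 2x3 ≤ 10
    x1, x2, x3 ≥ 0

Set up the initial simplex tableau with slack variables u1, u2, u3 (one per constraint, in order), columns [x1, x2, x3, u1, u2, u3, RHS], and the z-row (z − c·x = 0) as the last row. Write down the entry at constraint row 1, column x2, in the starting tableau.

5

Constraint 1 has coefficient 5 on x2.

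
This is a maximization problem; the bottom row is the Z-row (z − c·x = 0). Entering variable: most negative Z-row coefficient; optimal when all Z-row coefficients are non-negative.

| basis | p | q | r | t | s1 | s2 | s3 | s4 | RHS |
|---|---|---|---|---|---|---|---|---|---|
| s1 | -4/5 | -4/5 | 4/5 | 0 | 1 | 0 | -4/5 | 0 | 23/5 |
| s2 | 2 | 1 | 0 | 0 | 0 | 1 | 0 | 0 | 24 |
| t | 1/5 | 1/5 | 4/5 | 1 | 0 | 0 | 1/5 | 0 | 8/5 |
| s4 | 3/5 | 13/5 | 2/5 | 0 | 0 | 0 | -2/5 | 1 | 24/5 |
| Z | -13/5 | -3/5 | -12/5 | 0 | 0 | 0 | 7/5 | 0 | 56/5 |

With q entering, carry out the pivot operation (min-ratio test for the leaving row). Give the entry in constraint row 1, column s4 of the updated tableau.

4/13

Ratio test on column q — row 1: entry -4/5 ≤ 0; row 2: 24/1 = 24; row 3: (8/5)/(1/5) = 8; row 4: (24/5)/(13/5) = 24/13. Minimum is 24/13 at row 4 (s4 leaves); pivot element 13/5.
Divide row 4 by 13/5; eliminate column q from the other rows.
Row 1 update in column s4: 0 − (-4/5)·(5/13) = 4/13.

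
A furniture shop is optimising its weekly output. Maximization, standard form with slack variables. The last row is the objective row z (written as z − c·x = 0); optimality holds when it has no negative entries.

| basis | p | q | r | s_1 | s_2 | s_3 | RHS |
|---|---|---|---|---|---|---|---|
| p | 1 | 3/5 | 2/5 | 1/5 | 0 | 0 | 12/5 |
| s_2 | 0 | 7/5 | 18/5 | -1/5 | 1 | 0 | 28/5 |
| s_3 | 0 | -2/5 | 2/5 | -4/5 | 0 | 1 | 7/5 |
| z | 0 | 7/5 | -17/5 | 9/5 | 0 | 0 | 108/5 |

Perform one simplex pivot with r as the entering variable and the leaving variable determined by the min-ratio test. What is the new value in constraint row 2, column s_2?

5/18

Ratio test on column r — row 1: (12/5)/(2/5) = 6; row 2: (28/5)/(18/5) = 14/9; row 3: (7/5)/(2/5) = 7/2. Minimum is 14/9 at row 2 (s_2 leaves); pivot element 18/5.
Divide row 2 by 18/5; eliminate column r from the other rows.
In the new row 2, the s_2 entry is the old entry divided by the pivot: 1/(18/5) = 5/18.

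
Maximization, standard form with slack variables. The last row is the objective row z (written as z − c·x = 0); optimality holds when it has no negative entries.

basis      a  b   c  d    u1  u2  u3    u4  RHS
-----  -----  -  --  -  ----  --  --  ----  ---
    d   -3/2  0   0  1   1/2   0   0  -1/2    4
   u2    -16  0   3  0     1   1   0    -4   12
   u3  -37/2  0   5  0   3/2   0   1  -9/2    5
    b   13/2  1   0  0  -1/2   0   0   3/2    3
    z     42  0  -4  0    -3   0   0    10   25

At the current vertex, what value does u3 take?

u3 is basic (row 3); its value is the RHS of that row, 5.

5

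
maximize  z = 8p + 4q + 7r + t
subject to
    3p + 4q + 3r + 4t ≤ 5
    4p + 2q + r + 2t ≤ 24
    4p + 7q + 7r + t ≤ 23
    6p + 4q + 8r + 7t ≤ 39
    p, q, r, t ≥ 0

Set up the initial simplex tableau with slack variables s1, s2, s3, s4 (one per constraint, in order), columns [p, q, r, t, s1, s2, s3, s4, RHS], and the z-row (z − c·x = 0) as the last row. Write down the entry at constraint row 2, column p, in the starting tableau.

Constraint 2 has coefficient 4 on p.

4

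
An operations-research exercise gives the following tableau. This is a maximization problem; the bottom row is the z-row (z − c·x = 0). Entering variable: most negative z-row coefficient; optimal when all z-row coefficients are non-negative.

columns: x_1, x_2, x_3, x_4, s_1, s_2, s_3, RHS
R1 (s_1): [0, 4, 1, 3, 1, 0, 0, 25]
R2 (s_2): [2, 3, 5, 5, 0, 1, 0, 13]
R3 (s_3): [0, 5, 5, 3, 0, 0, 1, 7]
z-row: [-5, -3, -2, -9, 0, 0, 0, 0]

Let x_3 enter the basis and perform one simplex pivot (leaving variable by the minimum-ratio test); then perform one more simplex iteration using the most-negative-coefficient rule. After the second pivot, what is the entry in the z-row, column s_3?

Ratio test on column x_3 — row 1: 25/1 = 25; row 2: 13/5 = 13/5; row 3: 7/5 = 7/5. Minimum is 7/5 at row 3 (s_3 leaves); pivot element 5.
Divide row 3 by 5; eliminate column x_3 from the other rows.
Second iteration: most negative z-row entry is -39/5 in column x_4, so x_4 enters.
Ratio test on column x_4 — row 1: (118/5)/(12/5) = 59/6; row 2: 6/2 = 3; row 3: (7/5)/(3/5) = 7/3. Minimum is 7/3 at row 3 (x_3 leaves); pivot element 3/5.
Divide row 3 by 3/5; eliminate column x_4 from the other rows.
After both pivots, the entry at the z-row, column s_3 is 3.

3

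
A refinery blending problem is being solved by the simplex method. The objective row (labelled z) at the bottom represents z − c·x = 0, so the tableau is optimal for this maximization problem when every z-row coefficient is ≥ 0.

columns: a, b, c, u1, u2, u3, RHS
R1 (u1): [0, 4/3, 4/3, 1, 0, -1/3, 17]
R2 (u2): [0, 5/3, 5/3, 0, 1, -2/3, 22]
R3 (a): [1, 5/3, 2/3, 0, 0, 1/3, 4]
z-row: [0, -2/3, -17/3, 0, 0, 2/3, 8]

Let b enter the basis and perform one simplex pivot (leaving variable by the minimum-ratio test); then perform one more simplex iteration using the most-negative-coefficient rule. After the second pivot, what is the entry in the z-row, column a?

17/2

Ratio test on column b — row 1: 17/(4/3) = 51/4; row 2: 22/(5/3) = 66/5; row 3: 4/(5/3) = 12/5. Minimum is 12/5 at row 3 (a leaves); pivot element 5/3.
Divide row 3 by 5/3; eliminate column b from the other rows.
Second iteration: most negative z-row entry is -27/5 in column c, so c enters.
Ratio test on column c — row 1: (69/5)/(4/5) = 69/4; row 2: 18/1 = 18; row 3: (12/5)/(2/5) = 6. Minimum is 6 at row 3 (b leaves); pivot element 2/5.
Divide row 3 by 2/5; eliminate column c from the other rows.
After both pivots, the entry at the z-row, column a is 17/2.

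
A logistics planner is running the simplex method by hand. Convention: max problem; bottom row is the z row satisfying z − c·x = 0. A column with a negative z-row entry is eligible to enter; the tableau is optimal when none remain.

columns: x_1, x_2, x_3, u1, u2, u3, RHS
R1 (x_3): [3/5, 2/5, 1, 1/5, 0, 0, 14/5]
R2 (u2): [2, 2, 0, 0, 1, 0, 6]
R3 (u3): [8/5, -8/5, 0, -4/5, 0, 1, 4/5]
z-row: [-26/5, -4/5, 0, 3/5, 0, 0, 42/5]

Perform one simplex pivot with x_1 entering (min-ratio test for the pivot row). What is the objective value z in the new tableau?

11

Ratio test on column x_1 — row 1: (14/5)/(3/5) = 14/3; row 2: 6/2 = 3; row 3: (4/5)/(8/5) = 1/2. Minimum is 1/2 at row 3 (u3 leaves); pivot element 8/5.
Pivot on row 3; the z-row RHS becomes 42/5 − (-26/5)·(1/2) = 11.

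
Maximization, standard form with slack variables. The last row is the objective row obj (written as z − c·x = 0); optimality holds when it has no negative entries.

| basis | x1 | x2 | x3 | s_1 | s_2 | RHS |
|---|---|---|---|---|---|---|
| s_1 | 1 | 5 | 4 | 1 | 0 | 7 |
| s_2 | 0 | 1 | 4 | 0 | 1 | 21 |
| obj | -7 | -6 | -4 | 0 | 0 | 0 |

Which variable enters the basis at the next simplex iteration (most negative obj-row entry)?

x1

Negative obj-row entries: x1: -7, x2: -6, x3: -4.
The most negative is -7 in column x1, so x1 enters.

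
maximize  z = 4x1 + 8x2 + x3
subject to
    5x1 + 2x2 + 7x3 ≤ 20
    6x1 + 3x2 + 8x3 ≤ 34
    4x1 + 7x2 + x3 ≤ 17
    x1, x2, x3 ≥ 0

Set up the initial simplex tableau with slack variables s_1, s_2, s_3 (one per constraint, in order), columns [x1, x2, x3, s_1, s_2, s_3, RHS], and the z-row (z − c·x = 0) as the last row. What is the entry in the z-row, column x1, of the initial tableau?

-4

The z-row carries the negated objective coefficients: the x1 entry is -4.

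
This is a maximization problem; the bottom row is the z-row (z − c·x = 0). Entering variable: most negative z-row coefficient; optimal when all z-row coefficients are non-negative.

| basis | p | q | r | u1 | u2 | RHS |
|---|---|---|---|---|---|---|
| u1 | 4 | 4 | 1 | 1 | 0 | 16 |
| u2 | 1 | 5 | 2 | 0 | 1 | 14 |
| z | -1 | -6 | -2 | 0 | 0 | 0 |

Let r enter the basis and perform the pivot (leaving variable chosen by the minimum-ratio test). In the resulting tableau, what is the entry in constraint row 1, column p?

7/2

Ratio test on column r — row 1: 16/1 = 16; row 2: 14/2 = 7. Minimum is 7 at row 2 (u2 leaves); pivot element 2.
Divide row 2 by 2; eliminate column r from the other rows.
Row 1 update in column p: 4 − 1·(1/2) = 7/2.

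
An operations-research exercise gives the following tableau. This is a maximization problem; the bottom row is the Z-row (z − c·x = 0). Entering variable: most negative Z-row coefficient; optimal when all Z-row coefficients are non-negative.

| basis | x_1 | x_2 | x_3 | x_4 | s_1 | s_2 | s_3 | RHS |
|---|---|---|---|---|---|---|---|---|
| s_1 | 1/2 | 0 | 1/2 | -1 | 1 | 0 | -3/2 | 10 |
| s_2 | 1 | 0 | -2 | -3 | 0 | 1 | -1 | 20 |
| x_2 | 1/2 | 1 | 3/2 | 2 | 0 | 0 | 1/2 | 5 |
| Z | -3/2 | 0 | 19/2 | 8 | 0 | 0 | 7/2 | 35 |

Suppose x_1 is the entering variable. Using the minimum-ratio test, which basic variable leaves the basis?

Column x_1 entries and ratios — s_1: 10/(1/2) = 20; s_2: 20/1 = 20; x_2: 5/(1/2) = 10.
Smallest ratio is 10 in the row of x_2, so x_2 leaves.

x_2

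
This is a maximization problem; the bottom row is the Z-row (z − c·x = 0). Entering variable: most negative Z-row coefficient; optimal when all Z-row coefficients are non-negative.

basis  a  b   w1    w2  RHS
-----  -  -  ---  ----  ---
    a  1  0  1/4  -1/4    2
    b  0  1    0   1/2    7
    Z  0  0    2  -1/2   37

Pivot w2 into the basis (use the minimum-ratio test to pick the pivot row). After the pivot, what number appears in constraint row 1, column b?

Ratio test on column w2 — row 1: entry -1/4 ≤ 0; row 2: 7/(1/2) = 14. Minimum is 14 at row 2 (b leaves); pivot element 1/2.
Divide row 2 by 1/2; eliminate column w2 from the other rows.
Row 1 update in column b: 0 − (-1/4)·2 = 1/2.

1/2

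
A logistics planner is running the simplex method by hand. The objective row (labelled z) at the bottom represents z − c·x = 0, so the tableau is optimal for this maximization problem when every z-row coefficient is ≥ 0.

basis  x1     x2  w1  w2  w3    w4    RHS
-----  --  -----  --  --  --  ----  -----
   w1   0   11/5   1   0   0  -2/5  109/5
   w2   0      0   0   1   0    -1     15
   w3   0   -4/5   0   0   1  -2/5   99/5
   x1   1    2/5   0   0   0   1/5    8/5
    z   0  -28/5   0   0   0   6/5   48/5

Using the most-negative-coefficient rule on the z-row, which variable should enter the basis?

x2

Negative z-row entries: x2: -28/5.
The most negative is -28/5 in column x2, so x2 enters.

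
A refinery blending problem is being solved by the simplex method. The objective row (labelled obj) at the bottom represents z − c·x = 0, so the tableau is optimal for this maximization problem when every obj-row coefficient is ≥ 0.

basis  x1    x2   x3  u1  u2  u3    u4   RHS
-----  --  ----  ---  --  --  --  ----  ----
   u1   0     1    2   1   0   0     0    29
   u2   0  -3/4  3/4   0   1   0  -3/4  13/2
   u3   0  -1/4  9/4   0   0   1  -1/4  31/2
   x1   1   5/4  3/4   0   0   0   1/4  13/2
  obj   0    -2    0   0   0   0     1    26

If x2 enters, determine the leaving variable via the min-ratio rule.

x1

Column x2 entries and ratios — u1: 29/1 = 29; u2: -3/4 ≤ 0, skip; u3: -1/4 ≤ 0, skip; x1: (13/2)/(5/4) = 26/5.
Smallest ratio is 26/5 in the row of x1, so x1 leaves.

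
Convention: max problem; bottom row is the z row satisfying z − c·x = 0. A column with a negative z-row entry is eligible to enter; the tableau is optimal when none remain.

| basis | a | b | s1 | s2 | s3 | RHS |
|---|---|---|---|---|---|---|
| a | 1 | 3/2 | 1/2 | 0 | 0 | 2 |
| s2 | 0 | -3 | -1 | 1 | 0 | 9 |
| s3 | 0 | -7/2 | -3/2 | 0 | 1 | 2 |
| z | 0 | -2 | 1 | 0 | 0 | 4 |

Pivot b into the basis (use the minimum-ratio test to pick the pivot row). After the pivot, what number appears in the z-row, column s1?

5/3

Ratio test on column b — row 1: 2/(3/2) = 4/3; row 2: entry -3 ≤ 0; row 3: entry -7/2 ≤ 0. Minimum is 4/3 at row 1 (a leaves); pivot element 3/2.
Divide row 1 by 3/2; eliminate column b from the other rows.
z-row update in column s1: 1 − (-2)·(1/3) = 5/3.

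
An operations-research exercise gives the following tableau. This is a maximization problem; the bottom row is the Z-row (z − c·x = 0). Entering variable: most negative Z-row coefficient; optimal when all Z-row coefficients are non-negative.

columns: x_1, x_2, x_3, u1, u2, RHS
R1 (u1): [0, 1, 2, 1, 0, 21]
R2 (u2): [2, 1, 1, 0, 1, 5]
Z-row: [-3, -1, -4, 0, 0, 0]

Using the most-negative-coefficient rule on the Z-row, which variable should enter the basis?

x_3

Negative Z-row entries: x_1: -3, x_2: -1, x_3: -4.
The most negative is -4 in column x_3, so x_3 enters.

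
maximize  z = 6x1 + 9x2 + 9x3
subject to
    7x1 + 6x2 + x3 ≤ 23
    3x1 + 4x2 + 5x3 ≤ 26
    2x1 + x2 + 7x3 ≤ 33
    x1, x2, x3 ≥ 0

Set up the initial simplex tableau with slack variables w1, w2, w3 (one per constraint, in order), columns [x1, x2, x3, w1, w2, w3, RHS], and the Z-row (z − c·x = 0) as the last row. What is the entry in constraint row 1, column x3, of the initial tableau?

1

Constraint 1 has coefficient 1 on x3.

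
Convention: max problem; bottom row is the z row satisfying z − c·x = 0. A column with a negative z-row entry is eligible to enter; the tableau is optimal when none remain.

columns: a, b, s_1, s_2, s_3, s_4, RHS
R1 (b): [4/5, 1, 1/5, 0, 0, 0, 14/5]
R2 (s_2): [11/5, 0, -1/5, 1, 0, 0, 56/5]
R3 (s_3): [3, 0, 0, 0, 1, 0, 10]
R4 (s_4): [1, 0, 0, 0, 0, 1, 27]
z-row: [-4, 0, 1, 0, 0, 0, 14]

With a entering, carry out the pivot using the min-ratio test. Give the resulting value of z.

Ratio test on column a — row 1: (14/5)/(4/5) = 7/2; row 2: (56/5)/(11/5) = 56/11; row 3: 10/3 = 10/3; row 4: 27/1 = 27. Minimum is 10/3 at row 3 (s_3 leaves); pivot element 3.
Pivot on row 3; the z-row RHS becomes 14 − (-4)·(10/3) = 82/3.

82/3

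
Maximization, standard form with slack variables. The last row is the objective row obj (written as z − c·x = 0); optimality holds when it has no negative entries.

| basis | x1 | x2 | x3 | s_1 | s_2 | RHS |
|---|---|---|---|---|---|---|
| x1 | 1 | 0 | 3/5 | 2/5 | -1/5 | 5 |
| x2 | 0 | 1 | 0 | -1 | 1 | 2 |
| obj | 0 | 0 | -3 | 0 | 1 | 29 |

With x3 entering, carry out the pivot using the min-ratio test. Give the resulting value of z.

54

Ratio test on column x3 — row 1: 5/(3/5) = 25/3; row 2: entry 0 ≤ 0. Minimum is 25/3 at row 1 (x1 leaves); pivot element 3/5.
Pivot on row 1; the obj-row RHS becomes 29 − (-3)·(25/3) = 54.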